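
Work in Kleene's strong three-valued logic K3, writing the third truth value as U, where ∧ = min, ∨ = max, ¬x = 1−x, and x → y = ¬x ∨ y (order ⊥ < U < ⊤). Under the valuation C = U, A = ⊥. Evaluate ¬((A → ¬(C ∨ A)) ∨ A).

⊥

C ∨ A = U ∨ ⊥ = U
¬(C ∨ A) = ¬U = U
A → ¬(C ∨ A) = ⊥ → U = ⊤
(A → ¬(C ∨ A)) ∨ A = ⊤ ∨ ⊥ = ⊤
¬((A → ¬(C ∨ A)) ∨ A) = ¬⊤ = ⊥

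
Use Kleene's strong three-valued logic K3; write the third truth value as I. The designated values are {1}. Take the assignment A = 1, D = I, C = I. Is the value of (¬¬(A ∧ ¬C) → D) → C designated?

No

¬C = ¬I = I
A ∧ ¬C = 1 ∧ I = I
¬(A ∧ ¬C) = ¬I = I
¬¬(A ∧ ¬C) = ¬I = I
¬¬(A ∧ ¬C) → D = I → I = I  [¬I ∨ I]
(¬¬(A ∧ ¬C) → D) → C = I → I = I
I ∉ {1}.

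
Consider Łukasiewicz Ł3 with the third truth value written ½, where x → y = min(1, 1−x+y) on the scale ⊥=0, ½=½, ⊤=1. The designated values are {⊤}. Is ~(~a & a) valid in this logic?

Countermodel: a=½ gives ½, which is not designated.

No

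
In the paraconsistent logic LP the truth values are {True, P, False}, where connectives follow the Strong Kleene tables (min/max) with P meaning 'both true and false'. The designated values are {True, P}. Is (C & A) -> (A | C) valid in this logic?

Yes

Every assignment of C, A over {True, P, False} gives a value in {True, P}.
In particular, with C=P, A=P: (C & A) -> (A | C) = P.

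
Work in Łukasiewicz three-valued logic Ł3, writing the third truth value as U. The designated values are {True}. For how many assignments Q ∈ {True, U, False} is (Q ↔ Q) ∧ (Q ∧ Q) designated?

1

Q=True: True ✓
Q=U: U ·
Q=False: False ·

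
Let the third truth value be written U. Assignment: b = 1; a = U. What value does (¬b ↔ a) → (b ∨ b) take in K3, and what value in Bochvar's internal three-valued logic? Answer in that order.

1; U

In K3: ¬b = ¬1 = 0
¬b ↔ a = 0 ↔ U = U
b ∨ b = 1 ∨ 1 = 1
(¬b ↔ a) → (b ∨ b) = U → 1 = 1  [¬U ∨ 1]
In Bochvar's internal three-valued logic: ¬b = ¬1 = 0
¬b ↔ a = 0 ↔ U = U
b ∨ b = 1 ∨ 1 = 1
(¬b ↔ a) → (b ∨ b) = U → 1 = U  [any arg is the third value ⇒ result is the third value]
They differ because K3 and Bochvar's internal three-valued logic treat U differently under the binary connectives.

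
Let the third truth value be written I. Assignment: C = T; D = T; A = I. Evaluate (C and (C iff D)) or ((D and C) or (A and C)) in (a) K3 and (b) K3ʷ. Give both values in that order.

T; I

In K3: C iff D = T iff T = T
C and (C iff D) = T and T = T
D and C = T and T = T
A and C = I and T = I
(D and C) or (A and C) = T or I = T
(C and (C iff D)) or ((D and C) or (A and C)) = T or T = T
In K3ʷ: C iff D = T iff T = T
C and (C iff D) = T and T = T
D and C = T and T = T
A and C = I and T = I
(D and C) or (A and C) = T or I = I
(C and (C iff D)) or ((D and C) or (A and C)) = T or I = I
They differ because K3 and K3ʷ treat I differently under the binary connectives.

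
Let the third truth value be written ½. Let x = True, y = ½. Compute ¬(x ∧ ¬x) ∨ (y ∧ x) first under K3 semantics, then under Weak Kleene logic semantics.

In K3: ¬x = ¬True = False
x ∧ ¬x = True ∧ False = False
¬(x ∧ ¬x) = ¬False = True
y ∧ x = ½ ∧ True = ½
¬(x ∧ ¬x) ∨ (y ∧ x) = True ∨ ½ = True
In Weak Kleene logic: ¬x = ¬True = False
x ∧ ¬x = True ∧ False = False
¬(x ∧ ¬x) = ¬False = True
y ∧ x = ½ ∧ True = ½
¬(x ∧ ¬x) ∨ (y ∧ x) = True ∨ ½ = ½
They differ because K3 and Weak Kleene logic treat ½ differently under the binary connectives.

True; ½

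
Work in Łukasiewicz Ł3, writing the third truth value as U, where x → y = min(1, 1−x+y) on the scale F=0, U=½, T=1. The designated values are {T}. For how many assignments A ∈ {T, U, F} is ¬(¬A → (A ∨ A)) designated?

1

A=T: F ·
A=U: F ·
A=F: T ✓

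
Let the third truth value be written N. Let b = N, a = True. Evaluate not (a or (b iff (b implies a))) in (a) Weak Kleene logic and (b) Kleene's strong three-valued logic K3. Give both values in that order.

N; False

In Weak Kleene logic: b implies a = N implies True = N  [any arg is the third value ⇒ result is the third value]
b iff (b implies a) = N iff N = N
a or (b iff (b implies a)) = True or N = N
not (a or (b iff (b implies a))) = not N = N
In Kleene's strong three-valued logic K3: b implies a = N implies True = True  [not N or True]
b iff (b implies a) = N iff True = N
a or (b iff (b implies a)) = True or N = True
not (a or (b iff (b implies a))) = not True = False
They differ because Weak Kleene logic and Kleene's strong three-valued logic K3 treat N differently under the binary connectives.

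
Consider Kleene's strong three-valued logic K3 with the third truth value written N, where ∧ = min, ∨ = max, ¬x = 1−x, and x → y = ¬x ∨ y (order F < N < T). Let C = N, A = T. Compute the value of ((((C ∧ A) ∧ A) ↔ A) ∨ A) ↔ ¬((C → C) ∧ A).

N

C ∧ A = N ∧ T = N
(C ∧ A) ∧ A = N ∧ T = N
((C ∧ A) ∧ A) ↔ A = N ↔ T = N
(((C ∧ A) ∧ A) ↔ A) ∨ A = N ∨ T = T
C → C = N → N = N  [¬N ∨ N]
(C → C) ∧ A = N ∧ T = N
¬((C → C) ∧ A) = ¬N = N
((((C ∧ A) ∧ A) ↔ A) ∨ A) ↔ ¬((C → C) ∧ A) = T ↔ N = N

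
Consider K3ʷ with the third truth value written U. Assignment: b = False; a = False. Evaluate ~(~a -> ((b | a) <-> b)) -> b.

True

~a = ~False = True
b | a = False | False = False
(b | a) <-> b = False <-> False = True
~a -> ((b | a) <-> b) = True -> True = True
~(~a -> ((b | a) <-> b)) = ~True = False
~(~a -> ((b | a) <-> b)) -> b = False -> False = True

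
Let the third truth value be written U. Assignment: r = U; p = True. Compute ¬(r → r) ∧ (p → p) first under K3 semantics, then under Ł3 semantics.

U; False

In K3: r → r = U → U = U  [¬U ∨ U]
¬(r → r) = ¬U = U
p → p = True → True = True
¬(r → r) ∧ (p → p) = U ∧ True = U
In Ł3: r → r = U → U = True
¬(r → r) = ¬True = False
p → p = True → True = True
¬(r → r) ∧ (p → p) = False ∧ True = False
They differ because K3 and Ł3 treat U differently under implication.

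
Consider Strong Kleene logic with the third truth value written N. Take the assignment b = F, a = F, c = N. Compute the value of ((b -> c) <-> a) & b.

b -> c = F -> N = T  [~F | N]
(b -> c) <-> a = T <-> F = F
((b -> c) <-> a) & b = F & F = F

F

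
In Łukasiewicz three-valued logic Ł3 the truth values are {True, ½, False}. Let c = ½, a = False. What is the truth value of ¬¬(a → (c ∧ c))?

True

c ∧ c = ½ ∧ ½ = ½
a → (c ∧ c) = False → ½ = True  [min(1, 1−0+½)]
¬(a → (c ∧ c)) = ¬True = False
¬¬(a → (c ∧ c)) = ¬False = True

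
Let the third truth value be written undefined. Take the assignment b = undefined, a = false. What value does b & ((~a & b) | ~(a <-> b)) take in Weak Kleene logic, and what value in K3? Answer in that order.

In Weak Kleene logic: ~a = ~false = true
~a & b = true & undefined = undefined
a <-> b = false <-> undefined = undefined
~(a <-> b) = ~undefined = undefined
(~a & b) | ~(a <-> b) = undefined | undefined = undefined
b & ((~a & b) | ~(a <-> b)) = undefined & undefined = undefined
In K3: ~a = ~false = true
~a & b = true & undefined = undefined
a <-> b = false <-> undefined = undefined
~(a <-> b) = ~undefined = undefined
(~a & b) | ~(a <-> b) = undefined | undefined = undefined
b & ((~a & b) | ~(a <-> b)) = undefined & undefined = undefined

undefined; undefined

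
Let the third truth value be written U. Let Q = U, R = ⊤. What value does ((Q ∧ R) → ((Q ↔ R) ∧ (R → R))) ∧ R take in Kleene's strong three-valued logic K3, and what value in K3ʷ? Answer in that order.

U; U

In Kleene's strong three-valued logic K3: Q ∧ R = U ∧ ⊤ = U
Q ↔ R = U ↔ ⊤ = U
R → R = ⊤ → ⊤ = ⊤
(Q ↔ R) ∧ (R → R) = U ∧ ⊤ = U
(Q ∧ R) → ((Q ↔ R) ∧ (R → R)) = U → U = U
((Q ∧ R) → ((Q ↔ R) ∧ (R → R))) ∧ R = U ∧ ⊤ = U
In K3ʷ: Q ∧ R = U ∧ ⊤ = U
Q ↔ R = U ↔ ⊤ = U
R → R = ⊤ → ⊤ = ⊤
(Q ↔ R) ∧ (R → R) = U ∧ ⊤ = U
(Q ∧ R) → ((Q ↔ R) ∧ (R → R)) = U → U = U  [any arg is the third value ⇒ result is the third value]
((Q ∧ R) → ((Q ↔ R) ∧ (R → R))) ∧ R = U ∧ ⊤ = U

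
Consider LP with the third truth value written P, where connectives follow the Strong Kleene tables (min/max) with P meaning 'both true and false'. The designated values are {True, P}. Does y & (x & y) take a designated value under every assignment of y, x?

Countermodel: y=True, x=False gives False, which is not designated.

No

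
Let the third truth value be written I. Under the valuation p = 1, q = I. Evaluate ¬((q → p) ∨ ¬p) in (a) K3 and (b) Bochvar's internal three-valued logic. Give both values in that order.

In K3: q → p = I → 1 = 1  [¬I ∨ 1]
¬p = ¬1 = 0
(q → p) ∨ ¬p = 1 ∨ 0 = 1
¬((q → p) ∨ ¬p) = ¬1 = 0
In Bochvar's internal three-valued logic: q → p = I → 1 = I
¬p = ¬1 = 0
(q → p) ∨ ¬p = I ∨ 0 = I
¬((q → p) ∨ ¬p) = ¬I = I
They differ because K3 and Bochvar's internal three-valued logic treat I differently under the binary connectives.

0; I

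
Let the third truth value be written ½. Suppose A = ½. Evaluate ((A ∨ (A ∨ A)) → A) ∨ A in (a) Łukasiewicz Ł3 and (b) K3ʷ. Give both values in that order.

⊤; ½

In Łukasiewicz Ł3: A ∨ A = ½ ∨ ½ = ½
A ∨ (A ∨ A) = ½ ∨ ½ = ½
(A ∨ (A ∨ A)) → A = ½ → ½ = ⊤
((A ∨ (A ∨ A)) → A) ∨ A = ⊤ ∨ ½ = ⊤
In K3ʷ: A ∨ A = ½ ∨ ½ = ½
A ∨ (A ∨ A) = ½ ∨ ½ = ½
(A ∨ (A ∨ A)) → A = ½ → ½ = ½
((A ∨ (A ∨ A)) → A) ∨ A = ½ ∨ ½ = ½
They differ because Łukasiewicz Ł3 and K3ʷ treat ½ differently under the binary connectives.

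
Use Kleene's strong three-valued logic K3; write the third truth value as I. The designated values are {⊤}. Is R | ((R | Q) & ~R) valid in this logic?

Countermodel: R=I, Q=⊤ gives I, which is not designated.

No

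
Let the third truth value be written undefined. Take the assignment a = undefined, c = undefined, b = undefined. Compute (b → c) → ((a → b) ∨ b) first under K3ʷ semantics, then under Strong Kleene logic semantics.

In K3ʷ: b → c = undefined → undefined = undefined  [any arg is the third value ⇒ result is the third value]
a → b = undefined → undefined = undefined
(a → b) ∨ b = undefined ∨ undefined = undefined
(b → c) → ((a → b) ∨ b) = undefined → undefined = undefined
In Strong Kleene logic: b → c = undefined → undefined = undefined  [¬undefined ∨ undefined]
a → b = undefined → undefined = undefined
(a → b) ∨ b = undefined ∨ undefined = undefined
(b → c) → ((a → b) ∨ b) = undefined → undefined = undefined

undefined; undefined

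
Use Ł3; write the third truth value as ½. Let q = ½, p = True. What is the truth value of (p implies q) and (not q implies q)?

½

p implies q = True implies ½ = ½  [min(1, 1−1+½)]
not q = not ½ = ½
not q implies q = ½ implies ½ = True
(p implies q) and (not q implies q) = ½ and True = ½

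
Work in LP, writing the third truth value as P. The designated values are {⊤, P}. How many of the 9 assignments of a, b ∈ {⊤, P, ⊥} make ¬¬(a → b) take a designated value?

Of the 9 assignments, 8 give a value in {⊤, P}.

8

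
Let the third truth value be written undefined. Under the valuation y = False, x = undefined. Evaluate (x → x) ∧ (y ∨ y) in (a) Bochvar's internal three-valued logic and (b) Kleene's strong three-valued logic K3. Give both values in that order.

undefined; False

In Bochvar's internal three-valued logic: x → x = undefined → undefined = undefined  [any arg is the third value ⇒ result is the third value]
y ∨ y = False ∨ False = False
(x → x) ∧ (y ∨ y) = undefined ∧ False = undefined
In Kleene's strong three-valued logic K3: x → x = undefined → undefined = undefined  [¬undefined ∨ undefined]
y ∨ y = False ∨ False = False
(x → x) ∧ (y ∨ y) = undefined ∧ False = False
They differ because Bochvar's internal three-valued logic and Kleene's strong three-valued logic K3 treat undefined differently under the binary connectives.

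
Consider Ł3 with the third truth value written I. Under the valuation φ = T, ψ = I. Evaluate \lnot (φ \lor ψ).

F

φ \lor ψ = T \lor I = T
\lnot (φ \lor ψ) = \lnot T = F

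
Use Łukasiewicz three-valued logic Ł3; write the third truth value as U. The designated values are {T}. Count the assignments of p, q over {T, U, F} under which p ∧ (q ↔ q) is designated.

Designated under: (p=T, q=T); (p=T, q=U); (p=T, q=F).

3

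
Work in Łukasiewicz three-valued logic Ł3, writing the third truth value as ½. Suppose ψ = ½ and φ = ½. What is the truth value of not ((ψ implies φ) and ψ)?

ψ implies φ = ½ implies ½ = ⊤
(ψ implies φ) and ψ = ⊤ and ½ = ½
not ((ψ implies φ) and ψ) = not ½ = ½

½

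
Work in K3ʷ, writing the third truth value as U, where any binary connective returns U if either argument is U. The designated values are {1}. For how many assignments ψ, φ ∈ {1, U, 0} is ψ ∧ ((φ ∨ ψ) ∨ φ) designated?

Designated under: (ψ=1, φ=1); (ψ=1, φ=0).

2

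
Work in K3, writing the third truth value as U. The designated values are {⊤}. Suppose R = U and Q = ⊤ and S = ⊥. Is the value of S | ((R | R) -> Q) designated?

R | R = U | U = U
(R | R) -> Q = U -> ⊤ = ⊤  [~U | ⊤]
S | ((R | R) -> Q) = ⊥ | ⊤ = ⊤
⊤ ∈ {⊤}.

Yes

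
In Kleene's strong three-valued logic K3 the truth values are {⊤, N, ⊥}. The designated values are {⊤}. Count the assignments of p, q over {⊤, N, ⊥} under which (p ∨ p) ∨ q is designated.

5

Of the 9 assignments, 5 give a value in {⊤}.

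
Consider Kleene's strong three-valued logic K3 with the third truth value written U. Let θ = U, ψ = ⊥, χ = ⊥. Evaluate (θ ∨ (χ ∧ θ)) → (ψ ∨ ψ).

χ ∧ θ = ⊥ ∧ U = ⊥
θ ∨ (χ ∧ θ) = U ∨ ⊥ = U
ψ ∨ ψ = ⊥ ∨ ⊥ = ⊥
(θ ∨ (χ ∧ θ)) → (ψ ∨ ψ) = U → ⊥ = U  [¬U ∨ ⊥]

U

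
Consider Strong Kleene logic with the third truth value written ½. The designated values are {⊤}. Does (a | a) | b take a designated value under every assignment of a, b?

No

Countermodel: a=½, b=½ gives ½, which is not designated.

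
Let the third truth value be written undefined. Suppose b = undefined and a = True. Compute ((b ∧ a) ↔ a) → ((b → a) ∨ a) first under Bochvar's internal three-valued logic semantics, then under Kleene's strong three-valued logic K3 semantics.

In Bochvar's internal three-valued logic: b ∧ a = undefined ∧ True = undefined
(b ∧ a) ↔ a = undefined ↔ True = undefined
b → a = undefined → True = undefined
(b → a) ∨ a = undefined ∨ True = undefined
((b ∧ a) ↔ a) → ((b → a) ∨ a) = undefined → undefined = undefined
In Kleene's strong three-valued logic K3: b ∧ a = undefined ∧ True = undefined
(b ∧ a) ↔ a = undefined ↔ True = undefined
b → a = undefined → True = True  [¬undefined ∨ True]
(b → a) ∨ a = True ∨ True = True
((b ∧ a) ↔ a) → ((b → a) ∨ a) = undefined → True = True
They differ because Bochvar's internal three-valued logic and Kleene's strong three-valued logic K3 treat undefined differently under the binary connectives.

undefined; True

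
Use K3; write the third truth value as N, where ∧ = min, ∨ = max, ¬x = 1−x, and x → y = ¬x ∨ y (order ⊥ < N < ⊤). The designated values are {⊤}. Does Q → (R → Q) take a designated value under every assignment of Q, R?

Countermodel: Q=N, R=⊤ gives N, which is not designated.

No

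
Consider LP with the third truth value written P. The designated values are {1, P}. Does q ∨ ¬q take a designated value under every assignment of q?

Every assignment of q over {1, P, 0} gives a value in {1, P}.
In particular, with q=P: q ∨ ¬q = P.

Yes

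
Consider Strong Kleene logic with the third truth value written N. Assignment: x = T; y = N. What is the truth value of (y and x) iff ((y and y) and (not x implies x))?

y and x = N and T = N
y and y = N and N = N
not x = not T = F
not x implies x = F implies T = T
(y and y) and (not x implies x) = N and T = N
(y and x) iff ((y and y) and (not x implies x)) = N iff N = N

N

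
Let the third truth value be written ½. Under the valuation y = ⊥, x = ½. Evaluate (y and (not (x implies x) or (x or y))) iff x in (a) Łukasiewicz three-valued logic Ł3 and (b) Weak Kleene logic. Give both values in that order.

½; ½

In Łukasiewicz three-valued logic Ł3: x implies x = ½ implies ½ = ⊤  [min(1, 1−½+½)]
not (x implies x) = not ⊤ = ⊥
x or y = ½ or ⊥ = ½
not (x implies x) or (x or y) = ⊥ or ½ = ½
y and (not (x implies x) or (x or y)) = ⊥ and ½ = ⊥
(y and (not (x implies x) or (x or y))) iff x = ⊥ iff ½ = ½
In Weak Kleene logic: x implies x = ½ implies ½ = ½  [any arg is the third value ⇒ result is the third value]
not (x implies x) = not ½ = ½
x or y = ½ or ⊥ = ½
not (x implies x) or (x or y) = ½ or ½ = ½
y and (not (x implies x) or (x or y)) = ⊥ and ½ = ½
(y and (not (x implies x) or (x or y))) iff x = ½ iff ½ = ½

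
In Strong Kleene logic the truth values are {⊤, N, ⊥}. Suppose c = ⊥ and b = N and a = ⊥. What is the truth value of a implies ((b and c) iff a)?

⊤

b and c = N and ⊥ = ⊥
(b and c) iff a = ⊥ iff ⊥ = ⊤
a implies ((b and c) iff a) = ⊥ implies ⊤ = ⊤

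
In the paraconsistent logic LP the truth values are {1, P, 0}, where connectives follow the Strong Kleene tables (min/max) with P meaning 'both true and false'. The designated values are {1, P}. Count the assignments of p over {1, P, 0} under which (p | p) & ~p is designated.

1

p=1: 0 ·
p=P: P ✓
p=0: 0 ·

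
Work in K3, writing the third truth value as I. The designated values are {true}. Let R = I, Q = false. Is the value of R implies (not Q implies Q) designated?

No

not Q = not false = true
not Q implies Q = true implies false = false
R implies (not Q implies Q) = I implies false = I
I ∉ {true}.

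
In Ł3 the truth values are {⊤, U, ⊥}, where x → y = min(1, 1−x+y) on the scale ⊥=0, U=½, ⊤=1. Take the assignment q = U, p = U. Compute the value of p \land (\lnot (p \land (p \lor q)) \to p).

p \lor q = U \lor U = U
p \land (p \lor q) = U \land U = U
\lnot (p \land (p \lor q)) = \lnot U = U
\lnot (p \land (p \lor q)) \to p = U \to U = ⊤
p \land (\lnot (p \land (p \lor q)) \to p) = U \land ⊤ = U

U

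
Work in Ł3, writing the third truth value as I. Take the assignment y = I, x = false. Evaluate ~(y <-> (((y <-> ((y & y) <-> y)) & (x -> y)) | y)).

y & y = I & I = I
(y & y) <-> y = I <-> I = true
y <-> ((y & y) <-> y) = I <-> true = I
x -> y = false -> I = true
(y <-> ((y & y) <-> y)) & (x -> y) = I & true = I
((y <-> ((y & y) <-> y)) & (x -> y)) | y = I | I = I
y <-> (((y <-> ((y & y) <-> y)) & (x -> y)) | y) = I <-> I = true
~(y <-> (((y <-> ((y & y) <-> y)) & (x -> y)) | y)) = ~true = false

false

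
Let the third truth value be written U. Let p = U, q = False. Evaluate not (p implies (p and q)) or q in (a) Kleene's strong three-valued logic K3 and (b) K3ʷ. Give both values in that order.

U; U

In Kleene's strong three-valued logic K3: p and q = U and False = False
p implies (p and q) = U implies False = U  [not U or False]
not (p implies (p and q)) = not U = U
not (p implies (p and q)) or q = U or False = U
In K3ʷ: p and q = U and False = U
p implies (p and q) = U implies U = U  [any arg is the third value ⇒ result is the third value]
not (p implies (p and q)) = not U = U
not (p implies (p and q)) or q = U or False = U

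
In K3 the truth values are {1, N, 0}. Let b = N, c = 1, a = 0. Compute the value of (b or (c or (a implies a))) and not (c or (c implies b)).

0

a implies a = 0 implies 0 = 1
c or (a implies a) = 1 or 1 = 1
b or (c or (a implies a)) = N or 1 = 1
c implies b = 1 implies N = N  [not 1 or N]
c or (c implies b) = 1 or N = 1
not (c or (c implies b)) = not 1 = 0
(b or (c or (a implies a))) and not (c or (c implies b)) = 1 and 0 = 0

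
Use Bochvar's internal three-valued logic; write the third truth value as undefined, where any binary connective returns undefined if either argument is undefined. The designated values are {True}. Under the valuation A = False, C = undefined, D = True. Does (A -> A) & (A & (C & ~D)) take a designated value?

No

A -> A = False -> False = True
~D = ~True = False
C & ~D = undefined & False = undefined
A & (C & ~D) = False & undefined = undefined
(A -> A) & (A & (C & ~D)) = True & undefined = undefined
undefined ∉ {True}.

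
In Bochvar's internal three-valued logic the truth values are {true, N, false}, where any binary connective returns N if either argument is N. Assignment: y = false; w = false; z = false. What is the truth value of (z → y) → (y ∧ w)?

false

z → y = false → false = true
y ∧ w = false ∧ false = false
(z → y) → (y ∧ w) = true → false = false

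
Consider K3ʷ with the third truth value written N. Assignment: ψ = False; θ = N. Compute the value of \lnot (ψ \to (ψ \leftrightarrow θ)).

N

ψ \leftrightarrow θ = False \leftrightarrow N = N
ψ \to (ψ \leftrightarrow θ) = False \to N = N  [any arg is the third value ⇒ result is the third value]
\lnot (ψ \to (ψ \leftrightarrow θ)) = \lnot N = N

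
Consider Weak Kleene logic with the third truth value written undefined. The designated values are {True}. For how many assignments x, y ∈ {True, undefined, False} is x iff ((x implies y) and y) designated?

Designated under: (x=True, y=True); (x=False, y=False).

2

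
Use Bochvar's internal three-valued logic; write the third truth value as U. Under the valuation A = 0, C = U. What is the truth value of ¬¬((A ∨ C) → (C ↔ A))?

U

A ∨ C = 0 ∨ U = U
C ↔ A = U ↔ 0 = U
(A ∨ C) → (C ↔ A) = U → U = U  [any arg is the third value ⇒ result is the third value]
¬((A ∨ C) → (C ↔ A)) = ¬U = U
¬¬((A ∨ C) → (C ↔ A)) = ¬U = U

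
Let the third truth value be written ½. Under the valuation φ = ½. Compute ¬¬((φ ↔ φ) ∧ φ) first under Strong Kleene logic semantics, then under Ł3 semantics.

½; ½

In Strong Kleene logic: φ ↔ φ = ½ ↔ ½ = ½
(φ ↔ φ) ∧ φ = ½ ∧ ½ = ½
¬((φ ↔ φ) ∧ φ) = ¬½ = ½
¬¬((φ ↔ φ) ∧ φ) = ¬½ = ½
In Ł3: φ ↔ φ = ½ ↔ ½ = ⊤
(φ ↔ φ) ∧ φ = ⊤ ∧ ½ = ½
¬((φ ↔ φ) ∧ φ) = ¬½ = ½
¬¬((φ ↔ φ) ∧ φ) = ¬½ = ½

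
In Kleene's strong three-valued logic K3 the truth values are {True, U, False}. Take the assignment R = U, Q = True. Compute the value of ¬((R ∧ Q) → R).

R ∧ Q = U ∧ True = U
(R ∧ Q) → R = U → U = U
¬((R ∧ Q) → R) = ¬U = U

U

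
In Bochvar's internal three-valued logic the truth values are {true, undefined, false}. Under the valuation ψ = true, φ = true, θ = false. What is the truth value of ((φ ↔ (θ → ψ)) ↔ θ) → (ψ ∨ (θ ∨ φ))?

θ → ψ = false → true = true
φ ↔ (θ → ψ) = true ↔ true = true
(φ ↔ (θ → ψ)) ↔ θ = true ↔ false = false
θ ∨ φ = false ∨ true = true
ψ ∨ (θ ∨ φ) = true ∨ true = true
((φ ↔ (θ → ψ)) ↔ θ) → (ψ ∨ (θ ∨ φ)) = false → true = true

true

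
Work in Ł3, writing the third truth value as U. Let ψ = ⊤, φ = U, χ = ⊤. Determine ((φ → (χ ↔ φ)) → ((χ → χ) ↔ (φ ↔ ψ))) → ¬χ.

U

χ ↔ φ = ⊤ ↔ U = U  [1 − |1−½|]
φ → (χ ↔ φ) = U → U = ⊤
χ → χ = ⊤ → ⊤ = ⊤
φ ↔ ψ = U ↔ ⊤ = U
(χ → χ) ↔ (φ ↔ ψ) = ⊤ ↔ U = U
(φ → (χ ↔ φ)) → ((χ → χ) ↔ (φ ↔ ψ)) = ⊤ → U = U
¬χ = ¬⊤ = ⊥
((φ → (χ ↔ φ)) → ((χ → χ) ↔ (φ ↔ ψ))) → ¬χ = U → ⊥ = U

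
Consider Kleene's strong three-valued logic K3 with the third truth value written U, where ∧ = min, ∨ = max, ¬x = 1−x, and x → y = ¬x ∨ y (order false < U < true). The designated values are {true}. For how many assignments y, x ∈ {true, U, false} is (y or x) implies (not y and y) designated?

1

Designated under: (y=false, x=false).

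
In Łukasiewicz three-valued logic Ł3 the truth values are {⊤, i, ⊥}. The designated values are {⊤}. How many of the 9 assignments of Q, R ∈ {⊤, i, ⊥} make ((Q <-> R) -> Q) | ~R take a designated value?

7

Of the 9 assignments, 7 give a value in {⊤}.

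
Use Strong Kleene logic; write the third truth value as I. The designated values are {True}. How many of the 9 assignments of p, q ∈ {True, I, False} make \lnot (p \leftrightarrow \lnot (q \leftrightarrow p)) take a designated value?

Designated under: (p=True, q=True); (p=False, q=True).

2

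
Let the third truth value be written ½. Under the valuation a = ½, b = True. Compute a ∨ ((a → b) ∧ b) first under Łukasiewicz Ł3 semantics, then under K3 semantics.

True; True

In Łukasiewicz Ł3: a → b = ½ → True = True
(a → b) ∧ b = True ∧ True = True
a ∨ ((a → b) ∧ b) = ½ ∨ True = True
In K3: a → b = ½ → True = True  [¬½ ∨ True]
(a → b) ∧ b = True ∧ True = True
a ∨ ((a → b) ∧ b) = ½ ∨ True = True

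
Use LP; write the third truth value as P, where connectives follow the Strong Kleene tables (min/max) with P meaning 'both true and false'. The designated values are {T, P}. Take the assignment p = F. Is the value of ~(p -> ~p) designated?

~p = ~F = T
p -> ~p = F -> T = T
~(p -> ~p) = ~T = F
F ∉ {T, P}.

No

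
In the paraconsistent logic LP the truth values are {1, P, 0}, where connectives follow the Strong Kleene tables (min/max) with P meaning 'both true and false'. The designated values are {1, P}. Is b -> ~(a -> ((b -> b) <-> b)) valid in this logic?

Countermodel: b=1, a=1 gives 0, which is not designated.

No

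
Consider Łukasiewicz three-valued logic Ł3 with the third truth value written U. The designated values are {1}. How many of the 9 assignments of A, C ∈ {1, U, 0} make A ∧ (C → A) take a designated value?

Designated under: (A=1, C=1); (A=1, C=U); (A=1, C=0).

3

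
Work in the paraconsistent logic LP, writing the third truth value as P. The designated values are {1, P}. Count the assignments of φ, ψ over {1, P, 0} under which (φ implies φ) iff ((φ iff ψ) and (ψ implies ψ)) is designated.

7

Of the 9 assignments, 7 give a value in {1, P}.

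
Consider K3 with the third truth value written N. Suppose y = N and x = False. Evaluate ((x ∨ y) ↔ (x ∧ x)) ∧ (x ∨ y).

N

x ∨ y = False ∨ N = N
x ∧ x = False ∧ False = False
(x ∨ y) ↔ (x ∧ x) = N ↔ False = N
x ∨ y = False ∨ N = N
((x ∨ y) ↔ (x ∧ x)) ∧ (x ∨ y) = N ∧ N = N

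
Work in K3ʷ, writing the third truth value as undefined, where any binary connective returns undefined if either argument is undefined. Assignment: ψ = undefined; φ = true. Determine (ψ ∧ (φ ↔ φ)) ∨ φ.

φ ↔ φ = true ↔ true = true
ψ ∧ (φ ↔ φ) = undefined ∧ true = undefined
(ψ ∧ (φ ↔ φ)) ∨ φ = undefined ∨ true = undefined

undefined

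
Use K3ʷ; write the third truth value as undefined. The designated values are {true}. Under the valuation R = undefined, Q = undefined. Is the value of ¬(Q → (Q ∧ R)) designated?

No

Q ∧ R = undefined ∧ undefined = undefined
Q → (Q ∧ R) = undefined → undefined = undefined
¬(Q → (Q ∧ R)) = ¬undefined = undefined
undefined ∉ {true}.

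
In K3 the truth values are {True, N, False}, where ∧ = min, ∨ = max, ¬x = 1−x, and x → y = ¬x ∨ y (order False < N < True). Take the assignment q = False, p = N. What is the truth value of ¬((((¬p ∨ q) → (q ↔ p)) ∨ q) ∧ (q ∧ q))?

¬p = ¬N = N
¬p ∨ q = N ∨ False = N
q ↔ p = False ↔ N = N
(¬p ∨ q) → (q ↔ p) = N → N = N
((¬p ∨ q) → (q ↔ p)) ∨ q = N ∨ False = N
q ∧ q = False ∧ False = False
(((¬p ∨ q) → (q ↔ p)) ∨ q) ∧ (q ∧ q) = N ∧ False = False
¬((((¬p ∨ q) → (q ↔ p)) ∨ q) ∧ (q ∧ q)) = ¬False = True

True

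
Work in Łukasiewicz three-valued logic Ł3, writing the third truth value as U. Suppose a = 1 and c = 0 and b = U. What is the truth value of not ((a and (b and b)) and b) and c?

b and b = U and U = U
a and (b and b) = 1 and U = U
(a and (b and b)) and b = U and U = U
not ((a and (b and b)) and b) = not U = U
not ((a and (b and b)) and b) and c = U and 0 = 0

0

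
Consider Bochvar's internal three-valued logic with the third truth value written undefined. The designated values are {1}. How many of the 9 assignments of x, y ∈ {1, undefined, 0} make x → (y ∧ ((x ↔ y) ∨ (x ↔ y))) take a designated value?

Designated under: (x=1, y=1); (x=0, y=1); (x=0, y=0).

3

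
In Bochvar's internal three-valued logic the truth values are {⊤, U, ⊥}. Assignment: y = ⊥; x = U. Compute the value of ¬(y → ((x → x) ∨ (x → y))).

U

x → x = U → U = U  [any arg is the third value ⇒ result is the third value]
x → y = U → ⊥ = U
(x → x) ∨ (x → y) = U ∨ U = U
y → ((x → x) ∨ (x → y)) = ⊥ → U = U
¬(y → ((x → x) ∨ (x → y))) = ¬U = U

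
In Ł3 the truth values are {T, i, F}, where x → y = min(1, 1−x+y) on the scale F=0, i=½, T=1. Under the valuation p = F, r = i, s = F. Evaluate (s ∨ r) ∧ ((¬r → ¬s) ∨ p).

i

s ∨ r = F ∨ i = i
¬r = ¬i = i
¬s = ¬F = T
¬r → ¬s = i → T = T  [min(1, 1−½+1)]
(¬r → ¬s) ∨ p = T ∨ F = T
(s ∨ r) ∧ ((¬r → ¬s) ∨ p) = i ∧ T = i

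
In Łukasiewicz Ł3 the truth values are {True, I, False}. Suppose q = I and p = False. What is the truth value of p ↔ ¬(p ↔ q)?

p ↔ q = False ↔ I = I  [1 − |0−½|]
¬(p ↔ q) = ¬I = I
p ↔ ¬(p ↔ q) = False ↔ I = I

I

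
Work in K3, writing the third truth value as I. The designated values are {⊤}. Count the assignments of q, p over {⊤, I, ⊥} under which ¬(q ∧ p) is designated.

Of the 9 assignments, 5 give a value in {⊤}.

5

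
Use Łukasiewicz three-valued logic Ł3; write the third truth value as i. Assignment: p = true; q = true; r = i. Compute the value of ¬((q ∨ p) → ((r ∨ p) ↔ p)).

false

q ∨ p = true ∨ true = true
r ∨ p = i ∨ true = true
(r ∨ p) ↔ p = true ↔ true = true
(q ∨ p) → ((r ∨ p) ↔ p) = true → true = true
¬((q ∨ p) → ((r ∨ p) ↔ p)) = ¬true = false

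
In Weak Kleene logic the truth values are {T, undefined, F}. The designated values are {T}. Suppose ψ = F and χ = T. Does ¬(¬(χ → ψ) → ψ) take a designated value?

Yes

χ → ψ = T → F = F
¬(χ → ψ) = ¬F = T
¬(χ → ψ) → ψ = T → F = F
¬(¬(χ → ψ) → ψ) = ¬F = T
T ∈ {T}.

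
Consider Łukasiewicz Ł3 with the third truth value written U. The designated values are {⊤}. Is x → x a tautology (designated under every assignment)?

Yes

Every assignment of x over {⊤, U, ⊥} gives a value in {⊤}.
In particular, with x=U: x → x = ⊤.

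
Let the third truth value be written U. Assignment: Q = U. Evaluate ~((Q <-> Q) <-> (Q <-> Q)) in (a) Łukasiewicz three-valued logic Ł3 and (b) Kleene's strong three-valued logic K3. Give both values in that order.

0; U

In Łukasiewicz three-valued logic Ł3: Q <-> Q = U <-> U = 1  [1 − |½−½|]
Q <-> Q = U <-> U = 1
(Q <-> Q) <-> (Q <-> Q) = 1 <-> 1 = 1
~((Q <-> Q) <-> (Q <-> Q)) = ~1 = 0
In Kleene's strong three-valued logic K3: Q <-> Q = U <-> U = U
Q <-> Q = U <-> U = U
(Q <-> Q) <-> (Q <-> Q) = U <-> U = U
~((Q <-> Q) <-> (Q <-> Q)) = ~U = U
They differ because Łukasiewicz three-valued logic Ł3 and Kleene's strong three-valued logic K3 treat U differently under implication.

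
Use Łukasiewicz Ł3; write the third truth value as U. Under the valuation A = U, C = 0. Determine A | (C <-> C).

C <-> C = 0 <-> 0 = 1
A | (C <-> C) = U | 1 = 1

1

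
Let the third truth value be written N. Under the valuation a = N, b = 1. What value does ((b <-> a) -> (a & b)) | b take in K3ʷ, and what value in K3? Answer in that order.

N; 1

In K3ʷ: b <-> a = 1 <-> N = N
a & b = N & 1 = N
(b <-> a) -> (a & b) = N -> N = N  [any arg is the third value ⇒ result is the third value]
((b <-> a) -> (a & b)) | b = N | 1 = N
In K3: b <-> a = 1 <-> N = N
a & b = N & 1 = N
(b <-> a) -> (a & b) = N -> N = N
((b <-> a) -> (a & b)) | b = N | 1 = 1
They differ because K3ʷ and K3 treat N differently under the binary connectives.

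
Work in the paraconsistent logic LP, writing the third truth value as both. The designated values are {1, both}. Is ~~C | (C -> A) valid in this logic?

Every assignment of C, A over {1, both, 0} gives a value in {1, both}.
In particular, with C=both, A=both: ~~C | (C -> A) = both.

Yes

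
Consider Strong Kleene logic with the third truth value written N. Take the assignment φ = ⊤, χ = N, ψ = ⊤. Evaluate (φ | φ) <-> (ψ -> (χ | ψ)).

⊤

φ | φ = ⊤ | ⊤ = ⊤
χ | ψ = N | ⊤ = ⊤
ψ -> (χ | ψ) = ⊤ -> ⊤ = ⊤
(φ | φ) <-> (ψ -> (χ | ψ)) = ⊤ <-> ⊤ = ⊤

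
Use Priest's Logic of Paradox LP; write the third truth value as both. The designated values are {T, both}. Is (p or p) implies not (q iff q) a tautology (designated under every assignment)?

No

Countermodel: p=T, q=T gives F, which is not designated.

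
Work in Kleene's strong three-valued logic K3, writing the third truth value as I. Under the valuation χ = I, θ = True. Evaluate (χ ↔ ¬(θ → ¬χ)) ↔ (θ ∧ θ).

¬χ = ¬I = I
θ → ¬χ = True → I = I  [¬True ∨ I]
¬(θ → ¬χ) = ¬I = I
χ ↔ ¬(θ → ¬χ) = I ↔ I = I
θ ∧ θ = True ∧ True = True
(χ ↔ ¬(θ → ¬χ)) ↔ (θ ∧ θ) = I ↔ True = I

I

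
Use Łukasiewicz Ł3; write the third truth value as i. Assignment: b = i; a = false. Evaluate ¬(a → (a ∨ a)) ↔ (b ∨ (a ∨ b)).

a ∨ a = false ∨ false = false
a → (a ∨ a) = false → false = true
¬(a → (a ∨ a)) = ¬true = false
a ∨ b = false ∨ i = i
b ∨ (a ∨ b) = i ∨ i = i
¬(a → (a ∨ a)) ↔ (b ∨ (a ∨ b)) = false ↔ i = i

i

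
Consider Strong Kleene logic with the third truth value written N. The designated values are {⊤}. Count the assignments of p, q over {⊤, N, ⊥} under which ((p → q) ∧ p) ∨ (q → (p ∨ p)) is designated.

Of the 9 assignments, 5 give a value in {⊤}.

5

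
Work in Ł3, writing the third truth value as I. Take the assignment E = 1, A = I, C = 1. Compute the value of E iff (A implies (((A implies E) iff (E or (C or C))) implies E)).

A implies E = I implies 1 = 1  [min(1, 1−½+1)]
C or C = 1 or 1 = 1
E or (C or C) = 1 or 1 = 1
(A implies E) iff (E or (C or C)) = 1 iff 1 = 1
((A implies E) iff (E or (C or C))) implies E = 1 implies 1 = 1
A implies (((A implies E) iff (E or (C or C))) implies E) = I implies 1 = 1
E iff (A implies (((A implies E) iff (E or (C or C))) implies E)) = 1 iff 1 = 1

1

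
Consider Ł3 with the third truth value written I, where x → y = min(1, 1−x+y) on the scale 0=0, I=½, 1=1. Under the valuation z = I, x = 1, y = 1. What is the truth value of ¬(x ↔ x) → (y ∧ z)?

x ↔ x = 1 ↔ 1 = 1
¬(x ↔ x) = ¬1 = 0
y ∧ z = 1 ∧ I = I
¬(x ↔ x) → (y ∧ z) = 0 → I = 1

1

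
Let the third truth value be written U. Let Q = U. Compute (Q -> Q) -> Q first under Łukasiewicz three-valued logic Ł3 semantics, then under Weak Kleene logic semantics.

U; U

In Łukasiewicz three-valued logic Ł3: Q -> Q = U -> U = ⊤
(Q -> Q) -> Q = ⊤ -> U = U
In Weak Kleene logic: Q -> Q = U -> U = U
(Q -> Q) -> Q = U -> U = U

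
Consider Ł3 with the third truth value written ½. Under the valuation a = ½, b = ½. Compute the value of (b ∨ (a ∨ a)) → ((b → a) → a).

a ∨ a = ½ ∨ ½ = ½
b ∨ (a ∨ a) = ½ ∨ ½ = ½
b → a = ½ → ½ = ⊤  [min(1, 1−½+½)]
(b → a) → a = ⊤ → ½ = ½
(b ∨ (a ∨ a)) → ((b → a) → a) = ½ → ½ = ⊤

⊤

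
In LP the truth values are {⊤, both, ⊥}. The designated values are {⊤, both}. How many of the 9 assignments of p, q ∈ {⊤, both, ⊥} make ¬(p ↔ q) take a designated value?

7

Of the 9 assignments, 7 give a value in {⊤, both}.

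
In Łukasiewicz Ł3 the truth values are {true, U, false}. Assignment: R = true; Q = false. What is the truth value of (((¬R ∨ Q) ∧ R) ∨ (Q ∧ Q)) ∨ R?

¬R = ¬true = false
¬R ∨ Q = false ∨ false = false
(¬R ∨ Q) ∧ R = false ∧ true = false
Q ∧ Q = false ∧ false = false
((¬R ∨ Q) ∧ R) ∨ (Q ∧ Q) = false ∨ false = false
(((¬R ∨ Q) ∧ R) ∨ (Q ∧ Q)) ∨ R = false ∨ true = true

true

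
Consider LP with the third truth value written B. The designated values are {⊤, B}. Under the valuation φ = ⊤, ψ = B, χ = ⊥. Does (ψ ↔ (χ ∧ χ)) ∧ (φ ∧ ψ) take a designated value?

χ ∧ χ = ⊥ ∧ ⊥ = ⊥
ψ ↔ (χ ∧ χ) = B ↔ ⊥ = B
φ ∧ ψ = ⊤ ∧ B = B
(ψ ↔ (χ ∧ χ)) ∧ (φ ∧ ψ) = B ∧ B = B
B ∈ {⊤, B}.

Yes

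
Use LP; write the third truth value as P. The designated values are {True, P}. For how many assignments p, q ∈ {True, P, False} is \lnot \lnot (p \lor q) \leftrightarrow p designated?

8

Of the 9 assignments, 8 give a value in {True, P}.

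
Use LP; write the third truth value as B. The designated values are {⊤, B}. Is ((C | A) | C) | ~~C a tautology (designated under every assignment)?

No

Countermodel: C=⊥, A=⊥ gives ⊥, which is not designated.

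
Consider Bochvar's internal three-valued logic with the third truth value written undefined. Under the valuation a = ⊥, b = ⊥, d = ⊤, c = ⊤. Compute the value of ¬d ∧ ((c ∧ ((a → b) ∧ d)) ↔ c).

⊥

¬d = ¬⊤ = ⊥
a → b = ⊥ → ⊥ = ⊤
(a → b) ∧ d = ⊤ ∧ ⊤ = ⊤
c ∧ ((a → b) ∧ d) = ⊤ ∧ ⊤ = ⊤
(c ∧ ((a → b) ∧ d)) ↔ c = ⊤ ↔ ⊤ = ⊤
¬d ∧ ((c ∧ ((a → b) ∧ d)) ↔ c) = ⊥ ∧ ⊤ = ⊥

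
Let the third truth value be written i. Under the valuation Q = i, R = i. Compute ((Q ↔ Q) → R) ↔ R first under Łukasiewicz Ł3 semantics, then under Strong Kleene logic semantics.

1; i

In Łukasiewicz Ł3: Q ↔ Q = i ↔ i = 1
(Q ↔ Q) → R = 1 → i = i
((Q ↔ Q) → R) ↔ R = i ↔ i = 1
In Strong Kleene logic: Q ↔ Q = i ↔ i = i
(Q ↔ Q) → R = i → i = i
((Q ↔ Q) → R) ↔ R = i ↔ i = i
They differ because Łukasiewicz Ł3 and Strong Kleene logic treat i differently under implication.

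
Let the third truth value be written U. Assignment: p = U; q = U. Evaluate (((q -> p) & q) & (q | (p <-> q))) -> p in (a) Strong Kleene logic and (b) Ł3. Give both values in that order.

In Strong Kleene logic: q -> p = U -> U = U  [~U | U]
(q -> p) & q = U & U = U
p <-> q = U <-> U = U
q | (p <-> q) = U | U = U
((q -> p) & q) & (q | (p <-> q)) = U & U = U
(((q -> p) & q) & (q | (p <-> q))) -> p = U -> U = U
In Ł3: q -> p = U -> U = True
(q -> p) & q = True & U = U
p <-> q = U <-> U = True
q | (p <-> q) = U | True = True
((q -> p) & q) & (q | (p <-> q)) = U & True = U
(((q -> p) & q) & (q | (p <-> q))) -> p = U -> U = True
They differ because Strong Kleene logic and Ł3 treat U differently under implication.

U; True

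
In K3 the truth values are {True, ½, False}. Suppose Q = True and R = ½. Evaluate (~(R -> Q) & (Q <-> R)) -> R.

True

R -> Q = ½ -> True = True
~(R -> Q) = ~True = False
Q <-> R = True <-> ½ = ½
~(R -> Q) & (Q <-> R) = False & ½ = False
(~(R -> Q) & (Q <-> R)) -> R = False -> ½ = True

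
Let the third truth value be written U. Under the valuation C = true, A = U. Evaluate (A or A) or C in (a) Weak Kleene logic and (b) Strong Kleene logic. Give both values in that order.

In Weak Kleene logic: A or A = U or U = U
(A or A) or C = U or true = U
In Strong Kleene logic: A or A = U or U = U
(A or A) or C = U or true = true
They differ because Weak Kleene logic and Strong Kleene logic treat U differently under the binary connectives.

U; true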